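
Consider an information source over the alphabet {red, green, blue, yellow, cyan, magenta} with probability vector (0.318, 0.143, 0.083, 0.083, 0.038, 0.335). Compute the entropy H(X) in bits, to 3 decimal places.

H = −Σ pᵢ log₂ pᵢ.
−0.318·log₂(0.318) = 0.5256
−0.143·log₂(0.143) = 0.4012
−0.083·log₂(0.083) = 0.2980
−0.083·log₂(0.083) = 0.2980
−0.038·log₂(0.038) = 0.1793
−0.335·log₂(0.335) = 0.5286
Sum ≈ 2.2308 → 2.231 bits.

2.231 bits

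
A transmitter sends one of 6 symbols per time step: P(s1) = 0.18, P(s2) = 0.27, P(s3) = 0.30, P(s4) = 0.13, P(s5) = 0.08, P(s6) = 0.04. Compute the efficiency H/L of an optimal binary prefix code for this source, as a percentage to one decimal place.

98.6%

Entropy H = −Σ p log₂ p ≈ 2.3363 bits.
Huffman merges: 1/25+2/25→3/25; 3/25+13/100→1/4; 9/50+1/4→43/100; 27/100+3/10→57/100; 43/100+57/100→1. L = 237/100 ≈ 2.3700.
Efficiency = H/L = 2.3363/2.3700 = 98.6%.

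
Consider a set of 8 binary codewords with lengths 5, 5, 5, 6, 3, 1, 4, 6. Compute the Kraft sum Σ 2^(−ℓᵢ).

With common denominator 2^6 = 64: Σ 2^(−ℓᵢ) = 2/64 + 2/64 + 2/64 + 1/64 + 8/64 + 32/64 + 4/64 + 1/64 = 52/64 = 0.8125.

0.8125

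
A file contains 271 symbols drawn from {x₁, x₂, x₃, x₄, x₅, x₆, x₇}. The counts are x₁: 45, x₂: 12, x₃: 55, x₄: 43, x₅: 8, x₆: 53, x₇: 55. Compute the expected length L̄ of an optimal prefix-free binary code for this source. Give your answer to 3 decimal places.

Probabilities are the counts divided by 271.
Repeatedly combine the two least-probable nodes; the expected code length is the sum of the merged weights.
merge 8/271 + 12/271 → 20/271
merge 20/271 + 43/271 → 63/271
merge 45/271 + 53/271 → 98/271
merge 55/271 + 55/271 → 110/271
merge 63/271 + 98/271 → 161/271
merge 110/271 + 161/271 → 1
L = 20/271 + 63/271 + 98/271 + 110/271 + 161/271 + 1 = 723/271 ≈ 2.668 bits/symbol.

2.668 bits/symbol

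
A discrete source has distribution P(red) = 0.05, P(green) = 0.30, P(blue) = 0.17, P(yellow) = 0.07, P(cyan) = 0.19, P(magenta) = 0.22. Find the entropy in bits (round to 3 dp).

2.376 bits

H = −Σ pᵢ log₂ pᵢ.
−0.05·log₂(0.05) = 0.2161
−0.30·log₂(0.30) = 0.5211
−0.17·log₂(0.17) = 0.4346
−0.07·log₂(0.07) = 0.2686
−0.19·log₂(0.19) = 0.4552
−0.22·log₂(0.22) = 0.4806
Sum ≈ 2.3761 → 2.376 bits.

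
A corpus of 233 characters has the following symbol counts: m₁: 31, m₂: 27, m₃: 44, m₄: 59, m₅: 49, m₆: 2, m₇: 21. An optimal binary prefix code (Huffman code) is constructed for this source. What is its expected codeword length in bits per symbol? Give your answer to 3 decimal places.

Probabilities are the counts divided by 233.
Repeatedly combine the two least-probable nodes; the expected code length is the sum of the merged weights.
merge 2/233 + 21/233 → 23/233
merge 23/233 + 27/233 → 50/233
merge 31/233 + 44/233 → 75/233
merge 49/233 + 50/233 → 99/233
merge 59/233 + 75/233 → 134/233
merge 99/233 + 134/233 → 1
L = 23/233 + 50/233 + 75/233 + 99/233 + 134/233 + 1 = 614/233 ≈ 2.635 bits/symbol.

2.635 bits/symbol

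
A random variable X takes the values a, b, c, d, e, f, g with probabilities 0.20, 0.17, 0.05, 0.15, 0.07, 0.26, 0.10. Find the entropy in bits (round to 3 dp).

2.632 bits

H = −Σ pᵢ log₂ pᵢ.
−0.20·log₂(0.20) = 0.4644
−0.17·log₂(0.17) = 0.4346
−0.05·log₂(0.05) = 0.2161
−0.15·log₂(0.15) = 0.4105
−0.07·log₂(0.07) = 0.2686
−0.26·log₂(0.26) = 0.5053
−0.10·log₂(0.10) = 0.3322
Sum ≈ 2.6316 → 2.632 bits.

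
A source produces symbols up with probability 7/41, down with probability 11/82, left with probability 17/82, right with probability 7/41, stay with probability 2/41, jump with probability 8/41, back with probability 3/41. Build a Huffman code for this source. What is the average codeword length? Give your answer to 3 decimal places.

Repeatedly combine the two least-probable nodes; the expected code length is the sum of the merged weights.
merge 2/41 + 3/41 → 5/41
merge 5/41 + 11/82 → 21/82
merge 7/41 + 7/41 → 14/41
merge 8/41 + 17/82 → 33/82
merge 21/82 + 14/41 → 49/82
merge 33/82 + 49/82 → 1
L = 5/41 + 21/82 + 14/41 + 33/82 + 49/82 + 1 = 223/82 ≈ 2.720 bits/symbol.

2.720 bits/symbol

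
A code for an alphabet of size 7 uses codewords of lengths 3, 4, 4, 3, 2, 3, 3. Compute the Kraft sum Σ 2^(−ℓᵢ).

0.875

With common denominator 2^4 = 16: Σ 2^(−ℓᵢ) = 2/16 + 1/16 + 1/16 + 2/16 + 4/16 + 2/16 + 2/16 = 14/16 = 0.875.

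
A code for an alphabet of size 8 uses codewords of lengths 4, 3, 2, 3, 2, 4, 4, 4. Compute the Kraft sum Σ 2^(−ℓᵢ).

1

With common denominator 2^4 = 16: Σ 2^(−ℓᵢ) = 1/16 + 2/16 + 4/16 + 2/16 + 4/16 + 1/16 + 1/16 + 1/16 = 16/16 = 1.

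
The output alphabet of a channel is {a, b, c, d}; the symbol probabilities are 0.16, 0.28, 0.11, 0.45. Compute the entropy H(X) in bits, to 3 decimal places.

1.806 bits

H = −Σ pᵢ log₂ pᵢ.
−0.16·log₂(0.16) = 0.4230
−0.28·log₂(0.28) = 0.5142
−0.11·log₂(0.11) = 0.3503
−0.45·log₂(0.45) = 0.5184
Sum ≈ 1.8059 → 1.806 bits.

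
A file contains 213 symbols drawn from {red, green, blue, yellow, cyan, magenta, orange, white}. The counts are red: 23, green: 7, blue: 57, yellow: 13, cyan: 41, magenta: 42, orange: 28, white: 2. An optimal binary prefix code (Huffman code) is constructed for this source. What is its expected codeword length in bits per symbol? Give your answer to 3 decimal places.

Probabilities are the counts divided by 213.
Repeatedly combine the two least-probable nodes; the expected code length is the sum of the merged weights.
merge 2/213 + 7/213 → 3/71
merge 3/71 + 13/213 → 22/213
merge 22/213 + 23/213 → 15/71
merge 28/213 + 41/213 → 23/71
merge 14/71 + 15/71 → 29/71
merge 19/71 + 23/71 → 42/71
merge 29/71 + 42/71 → 1
L = 3/71 + 22/213 + 15/71 + 23/71 + 29/71 + 42/71 + 1 = 571/213 ≈ 2.681 bits/symbol.

2.681 bits/symbol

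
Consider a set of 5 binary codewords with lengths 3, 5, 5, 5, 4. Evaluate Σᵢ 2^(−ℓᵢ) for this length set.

0.28125

With common denominator 2^5 = 32: Σ 2^(−ℓᵢ) = 4/32 + 1/32 + 1/32 + 1/32 + 2/32 = 9/32 = 0.28125.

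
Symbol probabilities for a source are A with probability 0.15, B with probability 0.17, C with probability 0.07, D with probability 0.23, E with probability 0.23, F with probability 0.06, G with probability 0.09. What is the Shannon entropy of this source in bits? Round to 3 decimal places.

H = −Σ pᵢ log₂ pᵢ.
−0.15·log₂(0.15) = 0.4105
−0.17·log₂(0.17) = 0.4346
−0.07·log₂(0.07) = 0.2686
−0.23·log₂(0.23) = 0.4877
−0.23·log₂(0.23) = 0.4877
−0.06·log₂(0.06) = 0.2435
−0.09·log₂(0.09) = 0.3127
Sum ≈ 2.6452 → 2.645 bits.

2.645 bits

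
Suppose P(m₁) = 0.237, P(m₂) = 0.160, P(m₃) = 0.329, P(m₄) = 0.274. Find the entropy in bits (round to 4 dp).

1.9547 bits

H = −Σ pᵢ log₂ pᵢ.
−0.237·log₂(0.237) = 0.4923
−0.160·log₂(0.160) = 0.4230
−0.329·log₂(0.329) = 0.5277
−0.274·log₂(0.274) = 0.5118
Sum ≈ 1.9547 → 1.9547 bits.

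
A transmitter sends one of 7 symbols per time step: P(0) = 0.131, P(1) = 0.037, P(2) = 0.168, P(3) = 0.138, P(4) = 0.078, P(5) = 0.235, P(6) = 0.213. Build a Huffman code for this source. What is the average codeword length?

2.667 bits/symbol

Repeatedly combine the two least-probable nodes; the expected code length is the sum of the merged weights.
merge 37/1000 + 39/500 → 23/200
merge 23/200 + 131/1000 → 123/500
merge 69/500 + 21/125 → 153/500
merge 213/1000 + 47/200 → 56/125
merge 123/500 + 153/500 → 69/125
merge 56/125 + 69/125 → 1
L = 23/200 + 123/500 + 153/500 + 56/125 + 69/125 + 1 = 2667/1000 = 2.667 bits/symbol.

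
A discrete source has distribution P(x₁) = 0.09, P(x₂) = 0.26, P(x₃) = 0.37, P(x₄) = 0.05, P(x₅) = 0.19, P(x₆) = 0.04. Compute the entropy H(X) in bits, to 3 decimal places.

2.206 bits

H = −Σ pᵢ log₂ pᵢ.
−0.09·log₂(0.09) = 0.3127
−0.26·log₂(0.26) = 0.5053
−0.37·log₂(0.37) = 0.5307
−0.05·log₂(0.05) = 0.2161
−0.19·log₂(0.19) = 0.4552
−0.04·log₂(0.04) = 0.1858
Sum ≈ 2.2057 → 2.206 bits.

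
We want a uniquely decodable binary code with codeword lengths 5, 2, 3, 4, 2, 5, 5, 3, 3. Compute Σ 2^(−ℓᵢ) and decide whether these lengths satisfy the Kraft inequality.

With common denominator 2^5 = 32: Σ 2^(−ℓᵢ) = 1/32 + 8/32 + 4/32 + 2/32 + 8/32 + 1/32 + 1/32 + 4/32 + 4/32 = 33/32 = 1.03125.
Kraft's inequality requires Σ ≤ 1; here Σ = 1.03125 > 1, so no such prefix code exists.

1.03125; no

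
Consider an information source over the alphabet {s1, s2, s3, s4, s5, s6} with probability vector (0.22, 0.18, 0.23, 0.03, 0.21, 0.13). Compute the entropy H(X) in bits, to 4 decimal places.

H = −Σ pᵢ log₂ pᵢ.
−0.22·log₂(0.22) = 0.4806
−0.18·log₂(0.18) = 0.4453
−0.23·log₂(0.23) = 0.4877
−0.03·log₂(0.03) = 0.1518
−0.21·log₂(0.21) = 0.4728
−0.13·log₂(0.13) = 0.3826
Sum ≈ 2.4208 → 2.4208 bits.

2.4208 bits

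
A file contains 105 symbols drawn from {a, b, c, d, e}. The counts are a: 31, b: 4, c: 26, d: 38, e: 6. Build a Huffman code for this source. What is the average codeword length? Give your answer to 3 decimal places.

Probabilities are the counts divided by 105.
Repeatedly combine the two least-probable nodes; the expected code length is the sum of the merged weights.
merge 4/105 + 2/35 → 2/21
merge 2/21 + 26/105 → 12/35
merge 31/105 + 12/35 → 67/105
merge 38/105 + 67/105 → 1
L = 2/21 + 12/35 + 67/105 + 1 = 218/105 ≈ 2.076 bits/symbol.

2.076 bits/symbol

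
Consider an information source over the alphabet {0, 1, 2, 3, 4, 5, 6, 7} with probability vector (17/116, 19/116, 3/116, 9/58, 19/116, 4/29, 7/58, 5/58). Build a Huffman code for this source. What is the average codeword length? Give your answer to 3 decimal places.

Repeatedly combine the two least-probable nodes; the expected code length is the sum of the merged weights.
merge 3/116 + 5/58 → 13/116
merge 13/116 + 7/58 → 27/116
merge 4/29 + 17/116 → 33/116
merge 9/58 + 19/116 → 37/116
merge 19/116 + 27/116 → 23/58
merge 33/116 + 37/116 → 35/58
merge 23/58 + 35/58 → 1
L = 13/116 + 27/116 + 33/116 + 37/116 + 23/58 + 35/58 + 1 = 171/58 ≈ 2.948 bits/symbol.

2.948 bits/symbol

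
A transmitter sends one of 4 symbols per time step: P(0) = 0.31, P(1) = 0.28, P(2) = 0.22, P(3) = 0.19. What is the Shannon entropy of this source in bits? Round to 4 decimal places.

1.9738 bits

H = −Σ pᵢ log₂ pᵢ.
−0.31·log₂(0.31) = 0.5238
−0.28·log₂(0.28) = 0.5142
−0.22·log₂(0.22) = 0.4806
−0.19·log₂(0.19) = 0.4552
Sum ≈ 1.9738 → 1.9738 bits.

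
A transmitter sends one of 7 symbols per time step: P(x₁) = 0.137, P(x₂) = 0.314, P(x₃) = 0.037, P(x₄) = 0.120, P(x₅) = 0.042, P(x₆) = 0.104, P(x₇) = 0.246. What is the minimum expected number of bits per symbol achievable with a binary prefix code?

Repeatedly combine the two least-probable nodes; the expected code length is the sum of the merged weights.
merge 37/1000 + 21/500 → 79/1000
merge 79/1000 + 13/125 → 183/1000
merge 3/25 + 137/1000 → 257/1000
merge 183/1000 + 123/500 → 429/1000
merge 257/1000 + 157/500 → 571/1000
merge 429/1000 + 571/1000 → 1
L = 79/1000 + 183/1000 + 257/1000 + 429/1000 + 571/1000 + 1 = 2519/1000 = 2.519 bits/symbol.

2.519 bits/symbol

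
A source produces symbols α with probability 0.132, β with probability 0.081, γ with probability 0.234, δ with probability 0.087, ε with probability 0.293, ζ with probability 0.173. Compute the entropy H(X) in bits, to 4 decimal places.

H = −Σ pᵢ log₂ pᵢ.
−0.132·log₂(0.132) = 0.3856
−0.081·log₂(0.081) = 0.2937
−0.234·log₂(0.234) = 0.4903
−0.087·log₂(0.087) = 0.3065
−0.293·log₂(0.293) = 0.5189
−0.173·log₂(0.173) = 0.4379
Sum ≈ 2.4329 → 2.4329 bits.

2.4329 bits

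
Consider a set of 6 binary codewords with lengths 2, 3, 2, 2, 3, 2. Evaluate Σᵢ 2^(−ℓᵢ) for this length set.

With common denominator 2^3 = 8: Σ 2^(−ℓᵢ) = 2/8 + 1/8 + 2/8 + 2/8 + 1/8 + 2/8 = 10/8 = 1.25.

1.25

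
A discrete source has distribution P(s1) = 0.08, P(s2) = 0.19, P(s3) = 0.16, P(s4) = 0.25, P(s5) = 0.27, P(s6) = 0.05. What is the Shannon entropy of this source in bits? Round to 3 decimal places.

2.396 bits

H = −Σ pᵢ log₂ pᵢ.
−0.08·log₂(0.08) = 0.2915
−0.19·log₂(0.19) = 0.4552
−0.16·log₂(0.16) = 0.4230
−0.25·log₂(0.25) = 0.5000
−0.27·log₂(0.27) = 0.5100
−0.05·log₂(0.05) = 0.2161
Sum ≈ 2.3959 → 2.396 bits.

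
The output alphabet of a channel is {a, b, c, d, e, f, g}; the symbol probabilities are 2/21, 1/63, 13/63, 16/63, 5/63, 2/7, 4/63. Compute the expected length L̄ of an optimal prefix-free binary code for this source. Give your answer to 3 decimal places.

Repeatedly combine the two least-probable nodes; the expected code length is the sum of the merged weights.
merge 1/63 + 4/63 → 5/63
merge 5/63 + 5/63 → 10/63
merge 2/21 + 10/63 → 16/63
merge 13/63 + 16/63 → 29/63
merge 16/63 + 2/7 → 34/63
merge 29/63 + 34/63 → 1
L = 5/63 + 10/63 + 16/63 + 29/63 + 34/63 + 1 = 157/63 ≈ 2.492 bits/symbol.

2.492 bits/symbol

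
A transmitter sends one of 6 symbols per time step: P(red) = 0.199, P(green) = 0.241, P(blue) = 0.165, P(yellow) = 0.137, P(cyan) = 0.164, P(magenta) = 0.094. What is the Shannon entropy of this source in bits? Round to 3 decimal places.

H = −Σ pᵢ log₂ pᵢ.
−0.199·log₂(0.199) = 0.4635
−0.241·log₂(0.241) = 0.4947
−0.165·log₂(0.165) = 0.4289
−0.137·log₂(0.137) = 0.3929
−0.164·log₂(0.164) = 0.4278
−0.094·log₂(0.094) = 0.3207
Sum ≈ 2.5284 → 2.528 bits.

2.528 bits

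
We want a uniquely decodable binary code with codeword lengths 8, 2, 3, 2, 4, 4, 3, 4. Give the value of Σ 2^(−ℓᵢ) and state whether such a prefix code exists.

0.94140625; yes

With common denominator 2^8 = 256: Σ 2^(−ℓᵢ) = 1/256 + 64/256 + 32/256 + 64/256 + 16/256 + 16/256 + 32/256 + 16/256 = 241/256 = 0.94140625.
Kraft's inequality requires Σ ≤ 1; here Σ = 0.94140625 ≤ 1, so such a prefix code exists.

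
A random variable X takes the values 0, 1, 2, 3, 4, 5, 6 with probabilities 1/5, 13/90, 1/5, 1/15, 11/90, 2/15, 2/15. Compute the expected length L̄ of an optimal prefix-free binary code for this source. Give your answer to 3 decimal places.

Repeatedly combine the two least-probable nodes; the expected code length is the sum of the merged weights.
merge 1/15 + 11/90 → 17/90
merge 2/15 + 2/15 → 4/15
merge 13/90 + 17/90 → 1/3
merge 1/5 + 1/5 → 2/5
merge 4/15 + 1/3 → 3/5
merge 2/5 + 3/5 → 1
L = 17/90 + 4/15 + 1/3 + 2/5 + 3/5 + 1 = 251/90 ≈ 2.789 bits/symbol.

2.789 bits/symbol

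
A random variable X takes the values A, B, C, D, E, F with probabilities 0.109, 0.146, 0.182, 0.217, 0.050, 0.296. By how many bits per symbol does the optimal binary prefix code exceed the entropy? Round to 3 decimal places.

0.049 bits

Entropy H = −Σ p log₂ p ≈ 2.4155 bits.
Huffman merges: 1/20+109/1000→159/1000; 73/500+159/1000→61/200; 91/500+217/1000→399/1000; 37/125+61/200→601/1000; 399/1000+601/1000→1. L = 308/125 ≈ 2.4640.
L − H = 2.4640 − 2.4155 = 0.049 bits.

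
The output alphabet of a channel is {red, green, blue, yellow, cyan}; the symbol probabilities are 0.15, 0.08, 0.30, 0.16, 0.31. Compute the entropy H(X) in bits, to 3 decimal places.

H = −Σ pᵢ log₂ pᵢ.
−0.15·log₂(0.15) = 0.4105
−0.08·log₂(0.08) = 0.2915
−0.30·log₂(0.30) = 0.5211
−0.16·log₂(0.16) = 0.4230
−0.31·log₂(0.31) = 0.5238
Sum ≈ 2.1700 → 2.170 bits.

2.170 bits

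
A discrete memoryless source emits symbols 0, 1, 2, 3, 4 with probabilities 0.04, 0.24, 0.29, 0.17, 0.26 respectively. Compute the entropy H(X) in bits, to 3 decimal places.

2.138 bits

H = −Σ pᵢ log₂ pᵢ.
−0.04·log₂(0.04) = 0.1858
−0.24·log₂(0.24) = 0.4941
−0.29·log₂(0.29) = 0.5179
−0.17·log₂(0.17) = 0.4346
−0.26·log₂(0.26) = 0.5053
Sum ≈ 2.1377 → 2.138 bits.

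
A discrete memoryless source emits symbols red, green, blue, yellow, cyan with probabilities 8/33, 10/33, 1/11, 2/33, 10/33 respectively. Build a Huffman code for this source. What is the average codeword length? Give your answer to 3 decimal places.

2.152 bits/symbol

Repeatedly combine the two least-probable nodes; the expected code length is the sum of the merged weights.
merge 2/33 + 1/11 → 5/33
merge 5/33 + 8/33 → 13/33
merge 10/33 + 10/33 → 20/33
merge 13/33 + 20/33 → 1
L = 5/33 + 13/33 + 20/33 + 1 = 71/33 ≈ 2.152 bits/symbol.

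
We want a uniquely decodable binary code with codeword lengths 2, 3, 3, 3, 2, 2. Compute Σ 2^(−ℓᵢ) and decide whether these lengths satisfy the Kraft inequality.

With common denominator 2^3 = 8: Σ 2^(−ℓᵢ) = 2/8 + 1/8 + 1/8 + 1/8 + 2/8 + 2/8 = 9/8 = 1.125.
Kraft's inequality requires Σ ≤ 1; here Σ = 1.125 > 1, so no such prefix code exists.

1.125; no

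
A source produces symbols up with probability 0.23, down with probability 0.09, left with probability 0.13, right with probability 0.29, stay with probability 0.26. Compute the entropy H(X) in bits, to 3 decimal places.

2.206 bits

H = −Σ pᵢ log₂ pᵢ.
−0.23·log₂(0.23) = 0.4877
−0.09·log₂(0.09) = 0.3127
−0.13·log₂(0.13) = 0.3826
−0.29·log₂(0.29) = 0.5179
−0.26·log₂(0.26) = 0.5053
Sum ≈ 2.2062 → 2.206 bits.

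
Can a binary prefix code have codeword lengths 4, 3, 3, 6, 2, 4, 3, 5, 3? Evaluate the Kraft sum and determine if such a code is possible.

0.921875; yes

With common denominator 2^6 = 64: Σ 2^(−ℓᵢ) = 4/64 + 8/64 + 8/64 + 1/64 + 16/64 + 4/64 + 8/64 + 2/64 + 8/64 = 59/64 = 0.921875.
Kraft's inequality requires Σ ≤ 1; here Σ = 0.921875 ≤ 1, so such a prefix code exists.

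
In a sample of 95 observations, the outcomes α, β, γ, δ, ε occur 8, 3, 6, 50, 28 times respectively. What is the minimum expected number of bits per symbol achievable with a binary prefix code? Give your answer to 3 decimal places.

1.747 bits/symbol

Probabilities are the counts divided by 95.
Repeatedly combine the two least-probable nodes; the expected code length is the sum of the merged weights.
merge 3/95 + 6/95 → 9/95
merge 8/95 + 9/95 → 17/95
merge 17/95 + 28/95 → 9/19
merge 9/19 + 10/19 → 1
L = 9/95 + 17/95 + 9/19 + 1 = 166/95 ≈ 1.747 bits/symbol.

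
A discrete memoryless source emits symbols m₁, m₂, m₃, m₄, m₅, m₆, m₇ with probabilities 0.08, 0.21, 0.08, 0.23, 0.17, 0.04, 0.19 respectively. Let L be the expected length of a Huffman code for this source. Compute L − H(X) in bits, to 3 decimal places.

Entropy H = −Σ p log₂ p ≈ 2.6191 bits.
Huffman merges: 1/25+2/25→3/25; 2/25+3/25→1/5; 17/100+19/100→9/25; 1/5+21/100→41/100; 23/100+9/25→59/100; 41/100+59/100→1. L = 67/25 ≈ 2.6800.
L − H = 2.6800 − 2.6191 = 0.061 bits.

0.061 bits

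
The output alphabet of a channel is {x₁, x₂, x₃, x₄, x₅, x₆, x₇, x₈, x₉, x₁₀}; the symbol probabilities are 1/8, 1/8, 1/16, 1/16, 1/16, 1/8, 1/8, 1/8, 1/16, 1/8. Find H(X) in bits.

Each probability is a power of 1/2, so log₂(1/p) is an integer.
H = Σ p·log₂(1/p) = 1/8·3 + 1/8·3 + 1/16·4 + 1/16·4 + 1/16·4 + 1/8·3 + 1/8·3 + 1/8·3 + 1/16·4 + 1/8·3 = 3.25 bits.

3.25 bits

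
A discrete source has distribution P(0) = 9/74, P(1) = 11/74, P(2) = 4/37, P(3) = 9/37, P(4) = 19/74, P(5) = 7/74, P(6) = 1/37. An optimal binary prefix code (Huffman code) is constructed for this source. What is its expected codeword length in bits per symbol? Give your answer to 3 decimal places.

2.622 bits/symbol

Repeatedly combine the two least-probable nodes; the expected code length is the sum of the merged weights.
merge 1/37 + 7/74 → 9/74
merge 4/37 + 9/74 → 17/74
merge 9/74 + 11/74 → 10/37
merge 17/74 + 9/37 → 35/74
merge 19/74 + 10/37 → 39/74
merge 35/74 + 39/74 → 1
L = 9/74 + 17/74 + 10/37 + 35/74 + 39/74 + 1 = 97/37 ≈ 2.622 bits/symbol.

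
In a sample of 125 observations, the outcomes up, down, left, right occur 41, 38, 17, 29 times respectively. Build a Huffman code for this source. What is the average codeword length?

Probabilities are the counts divided by 125.
Repeatedly combine the two least-probable nodes; the expected code length is the sum of the merged weights.
merge 17/125 + 29/125 → 46/125
merge 38/125 + 41/125 → 79/125
merge 46/125 + 79/125 → 1
L = 46/125 + 79/125 + 1 = 2 bits/symbol.

2 bits/symbol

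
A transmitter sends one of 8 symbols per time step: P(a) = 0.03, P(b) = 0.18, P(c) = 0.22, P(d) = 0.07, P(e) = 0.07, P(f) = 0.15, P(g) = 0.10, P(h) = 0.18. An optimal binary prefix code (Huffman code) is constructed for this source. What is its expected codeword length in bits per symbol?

2.87 bits/symbol

Repeatedly combine the two least-probable nodes; the expected code length is the sum of the merged weights.
merge 3/100 + 7/100 → 1/10
merge 7/100 + 1/10 → 17/100
merge 1/10 + 3/20 → 1/4
merge 17/100 + 9/50 → 7/20
merge 9/50 + 11/50 → 2/5
merge 1/4 + 7/20 → 3/5
merge 2/5 + 3/5 → 1
L = 1/10 + 17/100 + 1/4 + 7/20 + 2/5 + 3/5 + 1 = 287/100 = 2.87 bits/symbol.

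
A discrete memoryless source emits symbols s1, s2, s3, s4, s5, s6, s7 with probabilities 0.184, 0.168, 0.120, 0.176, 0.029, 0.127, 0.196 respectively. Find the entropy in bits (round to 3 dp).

2.677 bits

H = −Σ pᵢ log₂ pᵢ.
−0.184·log₂(0.184) = 0.4494
−0.168·log₂(0.168) = 0.4323
−0.120·log₂(0.120) = 0.3671
−0.176·log₂(0.176) = 0.4411
−0.029·log₂(0.029) = 0.1481
−0.127·log₂(0.127) = 0.3781
−0.196·log₂(0.196) = 0.4608
Sum ≈ 2.6769 → 2.677 bits.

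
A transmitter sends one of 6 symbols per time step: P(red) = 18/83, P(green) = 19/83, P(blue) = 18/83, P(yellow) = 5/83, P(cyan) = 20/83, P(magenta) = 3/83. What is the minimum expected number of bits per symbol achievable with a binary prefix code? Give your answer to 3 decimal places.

Repeatedly combine the two least-probable nodes; the expected code length is the sum of the merged weights.
merge 3/83 + 5/83 → 8/83
merge 8/83 + 18/83 → 26/83
merge 18/83 + 19/83 → 37/83
merge 20/83 + 26/83 → 46/83
merge 37/83 + 46/83 → 1
L = 8/83 + 26/83 + 37/83 + 46/83 + 1 = 200/83 ≈ 2.410 bits/symbol.

2.410 bits/symbol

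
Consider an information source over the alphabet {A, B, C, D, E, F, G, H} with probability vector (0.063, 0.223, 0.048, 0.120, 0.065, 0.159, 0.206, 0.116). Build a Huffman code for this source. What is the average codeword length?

Repeatedly combine the two least-probable nodes; the expected code length is the sum of the merged weights.
merge 6/125 + 63/1000 → 111/1000
merge 13/200 + 111/1000 → 22/125
merge 29/250 + 3/25 → 59/250
merge 159/1000 + 22/125 → 67/200
merge 103/500 + 223/1000 → 429/1000
merge 59/250 + 67/200 → 571/1000
merge 429/1000 + 571/1000 → 1
L = 111/1000 + 22/125 + 59/250 + 67/200 + 429/1000 + 571/1000 + 1 = 1429/500 = 2.858 bits/symbol.

2.858 bits/symbol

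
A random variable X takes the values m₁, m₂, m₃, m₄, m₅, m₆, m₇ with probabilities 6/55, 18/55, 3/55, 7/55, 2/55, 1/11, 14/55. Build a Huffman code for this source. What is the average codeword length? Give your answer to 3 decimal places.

2.509 bits/symbol

Repeatedly combine the two least-probable nodes; the expected code length is the sum of the merged weights.
merge 2/55 + 3/55 → 1/11
merge 1/11 + 1/11 → 2/11
merge 6/55 + 7/55 → 13/55
merge 2/11 + 13/55 → 23/55
merge 14/55 + 18/55 → 32/55
merge 23/55 + 32/55 → 1
L = 1/11 + 2/11 + 13/55 + 23/55 + 32/55 + 1 = 138/55 ≈ 2.509 bits/symbol.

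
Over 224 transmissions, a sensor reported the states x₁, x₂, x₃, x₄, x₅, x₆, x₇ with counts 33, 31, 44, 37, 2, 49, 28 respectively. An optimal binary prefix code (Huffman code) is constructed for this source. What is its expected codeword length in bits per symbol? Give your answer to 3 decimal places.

2.719 bits/symbol

Probabilities are the counts divided by 224.
Repeatedly combine the two least-probable nodes; the expected code length is the sum of the merged weights.
merge 1/112 + 1/8 → 15/112
merge 15/112 + 31/224 → 61/224
merge 33/224 + 37/224 → 5/16
merge 11/56 + 7/32 → 93/224
merge 61/224 + 5/16 → 131/224
merge 93/224 + 131/224 → 1
L = 15/112 + 61/224 + 5/16 + 93/224 + 131/224 + 1 = 87/32 ≈ 2.719 bits/symbol.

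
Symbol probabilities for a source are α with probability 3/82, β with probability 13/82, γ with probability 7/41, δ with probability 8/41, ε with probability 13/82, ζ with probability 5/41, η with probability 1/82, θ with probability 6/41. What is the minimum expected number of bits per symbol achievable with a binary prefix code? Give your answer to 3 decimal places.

2.854 bits/symbol

Repeatedly combine the two least-probable nodes; the expected code length is the sum of the merged weights.
merge 1/82 + 3/82 → 2/41
merge 2/41 + 5/41 → 7/41
merge 6/41 + 13/82 → 25/82
merge 13/82 + 7/41 → 27/82
merge 7/41 + 8/41 → 15/41
merge 25/82 + 27/82 → 26/41
merge 15/41 + 26/41 → 1
L = 2/41 + 7/41 + 25/82 + 27/82 + 15/41 + 26/41 + 1 = 117/41 ≈ 2.854 bits/symbol.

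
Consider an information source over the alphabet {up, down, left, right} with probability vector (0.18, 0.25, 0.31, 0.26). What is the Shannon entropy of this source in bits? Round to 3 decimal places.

1.974 bits

H = −Σ pᵢ log₂ pᵢ.
−0.18·log₂(0.18) = 0.4453
−0.25·log₂(0.25) = 0.5000
−0.31·log₂(0.31) = 0.5238
−0.26·log₂(0.26) = 0.5053
Sum ≈ 1.9744 → 1.974 bits.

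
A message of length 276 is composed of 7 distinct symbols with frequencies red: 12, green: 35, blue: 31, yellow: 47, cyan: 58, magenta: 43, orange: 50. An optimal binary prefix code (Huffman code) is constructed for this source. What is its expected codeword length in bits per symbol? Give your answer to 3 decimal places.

2.764 bits/symbol

Probabilities are the counts divided by 276.
Repeatedly combine the two least-probable nodes; the expected code length is the sum of the merged weights.
merge 1/23 + 31/276 → 43/276
merge 35/276 + 43/276 → 13/46
merge 43/276 + 47/276 → 15/46
merge 25/138 + 29/138 → 9/23
merge 13/46 + 15/46 → 14/23
merge 9/23 + 14/23 → 1
L = 43/276 + 13/46 + 15/46 + 9/23 + 14/23 + 1 = 763/276 ≈ 2.764 bits/symbol.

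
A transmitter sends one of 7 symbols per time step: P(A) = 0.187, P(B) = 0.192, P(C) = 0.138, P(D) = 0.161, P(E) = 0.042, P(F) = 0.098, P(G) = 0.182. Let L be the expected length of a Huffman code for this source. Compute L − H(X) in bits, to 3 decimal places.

0.065 bits

Entropy H = −Σ p log₂ p ≈ 2.6958 bits.
Huffman merges: 21/500+49/500→7/50; 69/500+7/50→139/500; 161/1000+91/500→343/1000; 187/1000+24/125→379/1000; 139/500+343/1000→621/1000; 379/1000+621/1000→1. L = 2761/1000 ≈ 2.7610.
L − H = 2.7610 − 2.6958 = 0.065 bits.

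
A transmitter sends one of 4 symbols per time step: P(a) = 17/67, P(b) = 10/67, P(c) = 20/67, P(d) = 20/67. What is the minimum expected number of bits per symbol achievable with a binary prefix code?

Repeatedly combine the two least-probable nodes; the expected code length is the sum of the merged weights.
merge 10/67 + 17/67 → 27/67
merge 20/67 + 20/67 → 40/67
merge 27/67 + 40/67 → 1
L = 27/67 + 40/67 + 1 = 2 bits/symbol.

2 bits/symbol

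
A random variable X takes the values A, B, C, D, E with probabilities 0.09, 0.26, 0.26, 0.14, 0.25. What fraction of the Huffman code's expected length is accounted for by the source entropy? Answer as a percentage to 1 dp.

99.6%

Entropy H = −Σ p log₂ p ≈ 2.2203 bits.
Huffman merges: 9/100+7/50→23/100; 23/100+1/4→12/25; 13/50+13/50→13/25; 12/25+13/25→1. L = 223/100 ≈ 2.2300.
Efficiency = H/L = 2.2203/2.2300 = 99.6%.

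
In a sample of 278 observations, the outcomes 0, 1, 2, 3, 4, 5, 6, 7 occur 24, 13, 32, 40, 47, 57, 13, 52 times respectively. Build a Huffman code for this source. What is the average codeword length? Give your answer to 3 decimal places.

Probabilities are the counts divided by 278.
Repeatedly combine the two least-probable nodes; the expected code length is the sum of the merged weights.
merge 13/278 + 13/278 → 13/139
merge 12/139 + 13/139 → 25/139
merge 16/139 + 20/139 → 36/139
merge 47/278 + 25/139 → 97/278
merge 26/139 + 57/278 → 109/278
merge 36/139 + 97/278 → 169/278
merge 109/278 + 169/278 → 1
L = 13/139 + 25/139 + 36/139 + 97/278 + 109/278 + 169/278 + 1 = 801/278 ≈ 2.881 bits/symbol.

2.881 bits/symbol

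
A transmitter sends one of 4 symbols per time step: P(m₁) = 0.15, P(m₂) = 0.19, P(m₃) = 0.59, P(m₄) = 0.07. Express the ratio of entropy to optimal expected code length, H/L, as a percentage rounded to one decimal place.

Entropy H = −Σ p log₂ p ≈ 1.5834 bits.
Huffman merges: 7/100+3/20→11/50; 19/100+11/50→41/100; 41/100+59/100→1. L = 163/100 ≈ 1.6300.
Efficiency = H/L = 1.5834/1.6300 = 97.1%.

97.1%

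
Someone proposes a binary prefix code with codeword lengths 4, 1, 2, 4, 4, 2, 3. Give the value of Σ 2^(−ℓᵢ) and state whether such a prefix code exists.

1.3125; no

With common denominator 2^4 = 16: Σ 2^(−ℓᵢ) = 1/16 + 8/16 + 4/16 + 1/16 + 1/16 + 4/16 + 2/16 = 21/16 = 1.3125.
Kraft's inequality requires Σ ≤ 1; here Σ = 1.3125 > 1, so no such prefix code exists.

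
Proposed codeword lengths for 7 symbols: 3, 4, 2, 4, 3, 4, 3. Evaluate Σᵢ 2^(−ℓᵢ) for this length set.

With common denominator 2^4 = 16: Σ 2^(−ℓᵢ) = 2/16 + 1/16 + 4/16 + 1/16 + 2/16 + 1/16 + 2/16 = 13/16 = 0.8125.

0.8125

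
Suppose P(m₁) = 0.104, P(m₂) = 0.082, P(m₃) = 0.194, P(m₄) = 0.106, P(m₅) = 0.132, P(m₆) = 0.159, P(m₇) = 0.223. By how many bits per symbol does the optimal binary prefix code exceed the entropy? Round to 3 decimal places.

Entropy H = −Σ p log₂ p ≈ 2.7279 bits.
Huffman merges: 41/500+13/125→93/500; 53/500+33/250→119/500; 159/1000+93/500→69/200; 97/500+223/1000→417/1000; 119/500+69/200→583/1000; 417/1000+583/1000→1. L = 2769/1000 ≈ 2.7690.
L − H = 2.7690 − 2.7279 = 0.041 bits.

0.041 bits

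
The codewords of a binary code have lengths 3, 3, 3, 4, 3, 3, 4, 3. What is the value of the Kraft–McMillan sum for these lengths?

0.875

With common denominator 2^4 = 16: Σ 2^(−ℓᵢ) = 2/16 + 2/16 + 2/16 + 1/16 + 2/16 + 2/16 + 1/16 + 2/16 = 14/16 = 0.875.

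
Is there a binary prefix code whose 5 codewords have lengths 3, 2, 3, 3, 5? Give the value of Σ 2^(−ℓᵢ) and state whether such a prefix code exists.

With common denominator 2^5 = 32: Σ 2^(−ℓᵢ) = 4/32 + 8/32 + 4/32 + 4/32 + 1/32 = 21/32 = 0.65625.
Kraft's inequality requires Σ ≤ 1; here Σ = 0.65625 ≤ 1, so such a prefix code exists.

0.65625; yes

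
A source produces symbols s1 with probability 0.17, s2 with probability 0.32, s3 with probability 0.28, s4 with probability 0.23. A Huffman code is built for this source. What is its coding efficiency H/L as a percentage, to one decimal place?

Entropy H = −Σ p log₂ p ≈ 1.9625 bits.
Huffman merges: 17/100+23/100→2/5; 7/25+8/25→3/5; 2/5+3/5→1. L = 2 ≈ 2.0000.
Efficiency = H/L = 1.9625/2.0000 = 98.1%.

98.1%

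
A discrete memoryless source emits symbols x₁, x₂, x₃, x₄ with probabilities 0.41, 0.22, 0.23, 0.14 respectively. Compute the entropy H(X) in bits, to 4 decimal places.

H = −Σ pᵢ log₂ pᵢ.
−0.41·log₂(0.41) = 0.5274
−0.22·log₂(0.22) = 0.4806
−0.23·log₂(0.23) = 0.4877
−0.14·log₂(0.14) = 0.3971
Sum ≈ 1.8927 → 1.8927 bits.

1.8927 bits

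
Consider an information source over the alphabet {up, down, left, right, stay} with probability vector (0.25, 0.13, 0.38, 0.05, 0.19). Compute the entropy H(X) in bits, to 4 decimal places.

H = −Σ pᵢ log₂ pᵢ.
−0.25·log₂(0.25) = 0.5000
−0.13·log₂(0.13) = 0.3826
−0.38·log₂(0.38) = 0.5305
−0.05·log₂(0.05) = 0.2161
−0.19·log₂(0.19) = 0.4552
Sum ≈ 2.0844 → 2.0844 bits.

2.0844 bits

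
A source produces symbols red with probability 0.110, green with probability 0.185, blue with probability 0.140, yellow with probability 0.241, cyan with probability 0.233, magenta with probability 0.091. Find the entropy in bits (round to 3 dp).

2.497 bits

H = −Σ pᵢ log₂ pᵢ.
−0.110·log₂(0.110) = 0.3503
−0.185·log₂(0.185) = 0.4504
−0.140·log₂(0.140) = 0.3971
−0.241·log₂(0.241) = 0.4947
−0.233·log₂(0.233) = 0.4897
−0.091·log₂(0.091) = 0.3147
Sum ≈ 2.4969 → 2.497 bits.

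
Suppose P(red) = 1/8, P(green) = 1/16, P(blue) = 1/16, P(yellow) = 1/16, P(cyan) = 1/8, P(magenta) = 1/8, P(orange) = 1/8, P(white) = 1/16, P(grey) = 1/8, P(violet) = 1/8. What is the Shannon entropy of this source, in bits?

Each probability is a power of 1/2, so log₂(1/p) is an integer.
H = Σ p·log₂(1/p) = 1/8·3 + 1/16·4 + 1/16·4 + 1/16·4 + 1/8·3 + 1/8·3 + 1/8·3 + 1/16·4 + 1/8·3 + 1/8·3 = 3.25 bits.

3.25 bits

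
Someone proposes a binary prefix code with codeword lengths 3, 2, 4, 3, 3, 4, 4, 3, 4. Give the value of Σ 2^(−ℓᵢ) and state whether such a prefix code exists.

With common denominator 2^4 = 16: Σ 2^(−ℓᵢ) = 2/16 + 4/16 + 1/16 + 2/16 + 2/16 + 1/16 + 1/16 + 2/16 + 1/16 = 16/16 = 1.
Kraft's inequality requires Σ ≤ 1; here Σ = 1 ≤ 1, so such a prefix code exists.

1; yes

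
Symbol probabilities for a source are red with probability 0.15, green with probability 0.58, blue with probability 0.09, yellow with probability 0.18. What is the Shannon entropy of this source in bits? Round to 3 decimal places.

1.624 bits

H = −Σ pᵢ log₂ pᵢ.
−0.15·log₂(0.15) = 0.4105
−0.58·log₂(0.58) = 0.4558
−0.09·log₂(0.09) = 0.3127
−0.18·log₂(0.18) = 0.4453
Sum ≈ 1.6243 → 1.624 bits.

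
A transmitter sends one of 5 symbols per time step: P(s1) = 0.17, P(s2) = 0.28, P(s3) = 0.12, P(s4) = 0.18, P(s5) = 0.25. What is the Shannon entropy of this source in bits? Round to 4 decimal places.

2.2612 bits

H = −Σ pᵢ log₂ pᵢ.
−0.17·log₂(0.17) = 0.4346
−0.28·log₂(0.28) = 0.5142
−0.12·log₂(0.12) = 0.3671
−0.18·log₂(0.18) = 0.4453
−0.25·log₂(0.25) = 0.5000
Sum ≈ 2.2612 → 2.2612 bits.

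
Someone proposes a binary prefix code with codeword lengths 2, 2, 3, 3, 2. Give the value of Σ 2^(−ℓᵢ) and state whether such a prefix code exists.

With common denominator 2^3 = 8: Σ 2^(−ℓᵢ) = 2/8 + 2/8 + 1/8 + 1/8 + 2/8 = 8/8 = 1.
Kraft's inequality requires Σ ≤ 1; here Σ = 1 ≤ 1, so such a prefix code exists.

1; yes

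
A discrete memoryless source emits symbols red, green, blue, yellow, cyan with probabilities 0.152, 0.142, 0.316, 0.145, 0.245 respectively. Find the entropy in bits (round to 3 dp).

H = −Σ pᵢ log₂ pᵢ.
−0.152·log₂(0.152) = 0.4131
−0.142·log₂(0.142) = 0.3999
−0.316·log₂(0.316) = 0.5252
−0.145·log₂(0.145) = 0.4040
−0.245·log₂(0.245) = 0.4971
Sum ≈ 2.2393 → 2.239 bits.

2.239 bits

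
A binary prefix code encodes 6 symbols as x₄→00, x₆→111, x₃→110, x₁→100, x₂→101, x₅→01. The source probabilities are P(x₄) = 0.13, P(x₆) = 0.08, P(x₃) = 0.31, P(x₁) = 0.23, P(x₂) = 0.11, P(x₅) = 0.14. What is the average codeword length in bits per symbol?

L̄ = Σ pᵢ·ℓᵢ = 0.13·2 + 0.08·3 + 0.31·3 + 0.23·3 + 0.11·3 + 0.14·2 = 2.73 bits/symbol.

2.73 bits/symbol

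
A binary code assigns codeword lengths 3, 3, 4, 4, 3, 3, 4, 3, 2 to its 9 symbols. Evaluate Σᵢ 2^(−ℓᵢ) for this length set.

1.0625

With common denominator 2^4 = 16: Σ 2^(−ℓᵢ) = 2/16 + 2/16 + 1/16 + 1/16 + 2/16 + 2/16 + 1/16 + 2/16 + 4/16 = 17/16 = 1.0625.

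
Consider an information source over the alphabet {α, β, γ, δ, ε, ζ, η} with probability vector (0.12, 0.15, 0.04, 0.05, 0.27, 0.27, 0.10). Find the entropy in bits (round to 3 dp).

2.532 bits

H = −Σ pᵢ log₂ pᵢ.
−0.12·log₂(0.12) = 0.3671
−0.15·log₂(0.15) = 0.4105
−0.04·log₂(0.04) = 0.1858
−0.05·log₂(0.05) = 0.2161
−0.27·log₂(0.27) = 0.5100
−0.27·log₂(0.27) = 0.5100
−0.10·log₂(0.10) = 0.3322
Sum ≈ 2.5317 → 2.532 bits.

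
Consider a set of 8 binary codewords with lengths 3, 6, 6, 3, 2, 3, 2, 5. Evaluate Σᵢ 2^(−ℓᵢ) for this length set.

With common denominator 2^6 = 64: Σ 2^(−ℓᵢ) = 8/64 + 1/64 + 1/64 + 8/64 + 16/64 + 8/64 + 16/64 + 2/64 = 60/64 = 0.9375.

0.9375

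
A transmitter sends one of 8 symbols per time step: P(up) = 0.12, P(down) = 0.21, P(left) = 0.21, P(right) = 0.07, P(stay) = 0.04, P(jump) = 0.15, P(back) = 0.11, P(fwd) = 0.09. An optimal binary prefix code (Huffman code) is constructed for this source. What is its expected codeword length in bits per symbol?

2.89 bits/symbol

Repeatedly combine the two least-probable nodes; the expected code length is the sum of the merged weights.
merge 1/25 + 7/100 → 11/100
merge 9/100 + 11/100 → 1/5
merge 11/100 + 3/25 → 23/100
merge 3/20 + 1/5 → 7/20
merge 21/100 + 21/100 → 21/50
merge 23/100 + 7/20 → 29/50
merge 21/50 + 29/50 → 1
L = 11/100 + 1/5 + 23/100 + 7/20 + 21/50 + 29/50 + 1 = 289/100 = 2.89 bits/symbol.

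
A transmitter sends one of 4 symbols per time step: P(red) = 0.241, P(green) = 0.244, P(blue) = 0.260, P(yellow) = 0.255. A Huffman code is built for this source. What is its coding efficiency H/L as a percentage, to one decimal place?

Entropy H = −Σ p log₂ p ≈ 1.9993 bits.
Huffman merges: 241/1000+61/250→97/200; 51/200+13/50→103/200; 97/200+103/200→1. L = 2 ≈ 2.0000.
Efficiency = H/L = 1.9993/2.0000 = 100.0%.

100.0%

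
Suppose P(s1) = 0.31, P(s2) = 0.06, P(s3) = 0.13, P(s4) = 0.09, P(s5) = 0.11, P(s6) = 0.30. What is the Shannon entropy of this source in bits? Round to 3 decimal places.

2.334 bits

H = −Σ pᵢ log₂ pᵢ.
−0.31·log₂(0.31) = 0.5238
−0.06·log₂(0.06) = 0.2435
−0.13·log₂(0.13) = 0.3826
−0.09·log₂(0.09) = 0.3127
−0.11·log₂(0.11) = 0.3503
−0.30·log₂(0.30) = 0.5211
Sum ≈ 2.3340 → 2.334 bits.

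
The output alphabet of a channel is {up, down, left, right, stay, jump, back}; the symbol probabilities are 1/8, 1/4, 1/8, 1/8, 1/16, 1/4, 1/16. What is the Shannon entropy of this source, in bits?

2.625 bits

Each probability is a power of 1/2, so log₂(1/p) is an integer.
H = Σ p·log₂(1/p) = 1/8·3 + 1/4·2 + 1/8·3 + 1/8·3 + 1/16·4 + 1/4·2 + 1/16·4 = 2.625 bits.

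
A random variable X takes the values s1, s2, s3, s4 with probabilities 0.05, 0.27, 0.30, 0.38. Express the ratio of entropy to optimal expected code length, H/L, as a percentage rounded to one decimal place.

Entropy H = −Σ p log₂ p ≈ 1.7777 bits.
Huffman merges: 1/20+27/100→8/25; 3/10+8/25→31/50; 19/50+31/50→1. L = 97/50 ≈ 1.9400.
Efficiency = H/L = 1.7777/1.9400 = 91.6%.

91.6%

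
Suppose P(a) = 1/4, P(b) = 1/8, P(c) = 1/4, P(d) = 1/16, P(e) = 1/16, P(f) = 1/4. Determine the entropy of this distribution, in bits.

2.375 bits

Each probability is a power of 1/2, so log₂(1/p) is an integer.
H = Σ p·log₂(1/p) = 1/4·2 + 1/8·3 + 1/4·2 + 1/16·4 + 1/16·4 + 1/4·2 = 2.375 bits.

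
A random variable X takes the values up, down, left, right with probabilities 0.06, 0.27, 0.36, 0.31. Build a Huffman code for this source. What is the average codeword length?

Repeatedly combine the two least-probable nodes; the expected code length is the sum of the merged weights.
merge 3/50 + 27/100 → 33/100
merge 31/100 + 33/100 → 16/25
merge 9/25 + 16/25 → 1
L = 33/100 + 16/25 + 1 = 197/100 = 1.97 bits/symbol.

1.97 bits/symbol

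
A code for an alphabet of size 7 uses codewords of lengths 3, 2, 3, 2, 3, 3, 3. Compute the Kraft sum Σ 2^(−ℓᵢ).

1.125

With common denominator 2^3 = 8: Σ 2^(−ℓᵢ) = 1/8 + 2/8 + 1/8 + 2/8 + 1/8 + 1/8 + 1/8 = 9/8 = 1.125.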